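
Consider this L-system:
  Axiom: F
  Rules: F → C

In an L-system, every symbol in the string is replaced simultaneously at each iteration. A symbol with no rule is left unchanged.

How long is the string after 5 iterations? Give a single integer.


Answer: 1

Derivation:
Step 0: length = 1
Step 1: length = 1
Step 2: length = 1
Step 3: length = 1
Step 4: length = 1
Step 5: length = 1


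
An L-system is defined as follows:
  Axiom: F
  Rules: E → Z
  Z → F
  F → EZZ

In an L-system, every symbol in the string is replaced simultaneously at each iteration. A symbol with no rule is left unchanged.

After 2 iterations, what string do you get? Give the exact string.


Step 0: F
Step 1: EZZ
Step 2: ZFF

Answer: ZFF


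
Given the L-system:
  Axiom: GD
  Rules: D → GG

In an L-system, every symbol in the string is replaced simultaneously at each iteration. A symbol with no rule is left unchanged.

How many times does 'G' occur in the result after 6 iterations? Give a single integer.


Answer: 3

Derivation:
Step 0: GD  (1 'G')
Step 1: GGG  (3 'G')
Step 2: GGG  (3 'G')
Step 3: GGG  (3 'G')
Step 4: GGG  (3 'G')
Step 5: GGG  (3 'G')
Step 6: GGG  (3 'G')


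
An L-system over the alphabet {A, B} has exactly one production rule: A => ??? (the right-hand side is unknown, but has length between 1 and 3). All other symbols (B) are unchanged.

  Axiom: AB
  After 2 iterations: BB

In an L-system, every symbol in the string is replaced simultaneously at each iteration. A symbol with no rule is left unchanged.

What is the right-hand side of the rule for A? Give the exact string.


Answer: B

Derivation:
Trying A => B:
  Step 0: AB
  Step 1: BB
  Step 2: BB
Matches the given result.


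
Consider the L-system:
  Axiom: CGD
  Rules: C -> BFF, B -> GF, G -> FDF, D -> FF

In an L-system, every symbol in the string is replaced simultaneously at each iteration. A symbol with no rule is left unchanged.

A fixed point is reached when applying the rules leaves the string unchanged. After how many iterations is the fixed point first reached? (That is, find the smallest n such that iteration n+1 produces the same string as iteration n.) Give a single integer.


Answer: 4

Derivation:
Step 0: CGD
Step 1: BFFFDFFF
Step 2: GFFFFFFFFF
Step 3: FDFFFFFFFFFF
Step 4: FFFFFFFFFFFFF
Step 5: FFFFFFFFFFFFF  (unchanged — fixed point at step 4)


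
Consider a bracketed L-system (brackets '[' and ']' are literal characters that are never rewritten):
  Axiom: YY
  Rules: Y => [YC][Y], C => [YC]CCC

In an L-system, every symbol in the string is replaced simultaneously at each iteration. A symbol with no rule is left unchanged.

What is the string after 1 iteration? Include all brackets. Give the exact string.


Step 0: YY
Step 1: [YC][Y][YC][Y]

Answer: [YC][Y][YC][Y]


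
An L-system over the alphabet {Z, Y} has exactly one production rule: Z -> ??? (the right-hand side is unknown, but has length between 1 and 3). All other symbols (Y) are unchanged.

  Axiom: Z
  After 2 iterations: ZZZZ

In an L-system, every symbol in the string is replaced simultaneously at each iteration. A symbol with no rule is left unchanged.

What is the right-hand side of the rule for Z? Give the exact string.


Trying Z -> ZZ:
  Step 0: Z
  Step 1: ZZ
  Step 2: ZZZZ
Matches the given result.

Answer: ZZ


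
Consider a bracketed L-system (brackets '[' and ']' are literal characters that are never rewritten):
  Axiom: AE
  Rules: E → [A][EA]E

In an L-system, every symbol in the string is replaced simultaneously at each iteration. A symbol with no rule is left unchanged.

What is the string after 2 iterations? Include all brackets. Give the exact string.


Answer: A[A][[A][EA]EA][A][EA]E

Derivation:
Step 0: AE
Step 1: A[A][EA]E
Step 2: A[A][[A][EA]EA][A][EA]E


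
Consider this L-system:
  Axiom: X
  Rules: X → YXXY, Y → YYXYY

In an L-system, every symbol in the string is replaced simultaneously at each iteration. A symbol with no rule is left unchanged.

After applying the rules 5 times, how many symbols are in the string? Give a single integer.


Step 0: length = 1
Step 1: length = 4
Step 2: length = 18
Step 3: length = 84
Step 4: length = 396
Step 5: length = 1872

Answer: 1872


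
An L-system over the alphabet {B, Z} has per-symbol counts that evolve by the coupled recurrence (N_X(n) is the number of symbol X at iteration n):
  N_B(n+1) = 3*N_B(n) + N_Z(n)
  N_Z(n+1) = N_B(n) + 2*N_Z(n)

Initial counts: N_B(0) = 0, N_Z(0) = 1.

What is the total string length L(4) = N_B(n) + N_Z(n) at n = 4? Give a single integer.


Step 0: N_B=0, N_Z=1, L=1
Step 1: N_B=1, N_Z=2, L=3
Step 2: N_B=5, N_Z=5, L=10
Step 3: N_B=20, N_Z=15, L=35
Step 4: N_B=75, N_Z=50, L=125

Answer: 125


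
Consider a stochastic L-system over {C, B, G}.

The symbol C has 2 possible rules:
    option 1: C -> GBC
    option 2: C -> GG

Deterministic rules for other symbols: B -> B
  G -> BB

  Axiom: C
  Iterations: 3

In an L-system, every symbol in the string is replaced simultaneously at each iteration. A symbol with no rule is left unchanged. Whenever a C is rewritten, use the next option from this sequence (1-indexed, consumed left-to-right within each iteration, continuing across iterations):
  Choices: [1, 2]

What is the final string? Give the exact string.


Step 0: C
Step 1: GBC  (used choices [1])
Step 2: BBBGG  (used choices [2])
Step 3: BBBBBBB  (used choices [])

Answer: BBBBBBB


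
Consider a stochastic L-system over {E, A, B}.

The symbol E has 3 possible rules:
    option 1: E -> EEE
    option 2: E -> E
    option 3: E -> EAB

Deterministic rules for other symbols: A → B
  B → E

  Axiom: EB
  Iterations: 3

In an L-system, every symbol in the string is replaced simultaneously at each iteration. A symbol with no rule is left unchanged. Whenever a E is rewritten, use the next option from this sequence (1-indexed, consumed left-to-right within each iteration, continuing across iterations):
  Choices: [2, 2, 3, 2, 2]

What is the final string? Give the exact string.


Answer: EEBE

Derivation:
Step 0: EB
Step 1: EE  (used choices [2])
Step 2: EEAB  (used choices [2, 3])
Step 3: EEBE  (used choices [2, 2])


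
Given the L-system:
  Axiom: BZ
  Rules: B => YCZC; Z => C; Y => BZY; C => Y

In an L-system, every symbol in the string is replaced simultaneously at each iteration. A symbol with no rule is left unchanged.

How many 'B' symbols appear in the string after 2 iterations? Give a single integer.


Answer: 1

Derivation:
Step 0: BZ  (1 'B')
Step 1: YCZCC  (0 'B')
Step 2: BZYYCYY  (1 'B')


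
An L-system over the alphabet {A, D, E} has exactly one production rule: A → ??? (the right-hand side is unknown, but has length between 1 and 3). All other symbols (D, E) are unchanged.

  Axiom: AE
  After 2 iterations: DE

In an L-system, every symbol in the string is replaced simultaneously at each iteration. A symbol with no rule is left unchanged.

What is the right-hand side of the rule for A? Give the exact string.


Trying A → D:
  Step 0: AE
  Step 1: DE
  Step 2: DE
Matches the given result.

Answer: D


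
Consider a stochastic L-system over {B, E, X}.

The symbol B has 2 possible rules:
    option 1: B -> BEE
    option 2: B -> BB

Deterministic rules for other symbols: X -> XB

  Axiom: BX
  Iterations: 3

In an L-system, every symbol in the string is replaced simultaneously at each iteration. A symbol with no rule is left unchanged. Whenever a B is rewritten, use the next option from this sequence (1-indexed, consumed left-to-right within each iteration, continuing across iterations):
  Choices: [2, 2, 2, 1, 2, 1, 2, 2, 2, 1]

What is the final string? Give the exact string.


Answer: BBBEEBBBBXBBBBEEEE

Derivation:
Step 0: BX
Step 1: BBXB  (used choices [2])
Step 2: BBBBXBBEE  (used choices [2, 2, 1])
Step 3: BBBEEBBBBXBBBBEEEE  (used choices [2, 1, 2, 2, 2, 1])


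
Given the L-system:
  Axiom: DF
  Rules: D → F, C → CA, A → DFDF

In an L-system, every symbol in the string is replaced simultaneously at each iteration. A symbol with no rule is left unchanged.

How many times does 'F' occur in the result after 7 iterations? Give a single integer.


Step 0: DF  (1 'F')
Step 1: FF  (2 'F')
Step 2: FF  (2 'F')
Step 3: FF  (2 'F')
Step 4: FF  (2 'F')
Step 5: FF  (2 'F')
Step 6: FF  (2 'F')
Step 7: FF  (2 'F')

Answer: 2


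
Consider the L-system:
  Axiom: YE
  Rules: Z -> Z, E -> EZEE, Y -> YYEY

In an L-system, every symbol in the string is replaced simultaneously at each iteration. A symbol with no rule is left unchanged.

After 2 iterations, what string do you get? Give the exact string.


Step 0: YE
Step 1: YYEYEZEE
Step 2: YYEYYYEYEZEEYYEYEZEEZEZEEEZEE

Answer: YYEYYYEYEZEEYYEYEZEEZEZEEEZEE


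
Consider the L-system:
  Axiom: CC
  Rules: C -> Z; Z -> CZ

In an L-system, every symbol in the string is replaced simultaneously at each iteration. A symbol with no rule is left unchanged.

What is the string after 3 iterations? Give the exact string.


Step 0: CC
Step 1: ZZ
Step 2: CZCZ
Step 3: ZCZZCZ

Answer: ZCZZCZ


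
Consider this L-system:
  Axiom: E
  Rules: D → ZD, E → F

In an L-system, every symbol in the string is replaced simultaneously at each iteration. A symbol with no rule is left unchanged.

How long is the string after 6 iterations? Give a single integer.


Answer: 1

Derivation:
Step 0: length = 1
Step 1: length = 1
Step 2: length = 1
Step 3: length = 1
Step 4: length = 1
Step 5: length = 1
Step 6: length = 1


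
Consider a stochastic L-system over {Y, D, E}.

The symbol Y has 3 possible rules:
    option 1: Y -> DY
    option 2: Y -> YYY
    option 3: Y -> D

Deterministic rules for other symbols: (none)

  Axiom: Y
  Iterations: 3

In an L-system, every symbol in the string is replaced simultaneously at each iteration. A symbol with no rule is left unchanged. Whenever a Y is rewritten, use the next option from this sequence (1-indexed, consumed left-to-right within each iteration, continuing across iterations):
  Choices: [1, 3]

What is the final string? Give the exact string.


Answer: DD

Derivation:
Step 0: Y
Step 1: DY  (used choices [1])
Step 2: DD  (used choices [3])
Step 3: DD  (used choices [])


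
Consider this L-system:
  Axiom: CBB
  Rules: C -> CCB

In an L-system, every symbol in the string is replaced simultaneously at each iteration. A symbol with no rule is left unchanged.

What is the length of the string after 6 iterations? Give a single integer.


Answer: 129

Derivation:
Step 0: length = 3
Step 1: length = 5
Step 2: length = 9
Step 3: length = 17
Step 4: length = 33
Step 5: length = 65
Step 6: length = 129


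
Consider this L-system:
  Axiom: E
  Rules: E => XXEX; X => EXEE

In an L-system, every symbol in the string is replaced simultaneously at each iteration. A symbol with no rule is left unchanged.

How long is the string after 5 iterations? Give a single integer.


Answer: 1024

Derivation:
Step 0: length = 1
Step 1: length = 4
Step 2: length = 16
Step 3: length = 64
Step 4: length = 256
Step 5: length = 1024


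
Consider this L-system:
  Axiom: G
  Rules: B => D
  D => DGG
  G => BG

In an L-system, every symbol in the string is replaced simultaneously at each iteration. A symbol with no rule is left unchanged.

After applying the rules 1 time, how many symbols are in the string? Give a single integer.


Step 0: length = 1
Step 1: length = 2

Answer: 2


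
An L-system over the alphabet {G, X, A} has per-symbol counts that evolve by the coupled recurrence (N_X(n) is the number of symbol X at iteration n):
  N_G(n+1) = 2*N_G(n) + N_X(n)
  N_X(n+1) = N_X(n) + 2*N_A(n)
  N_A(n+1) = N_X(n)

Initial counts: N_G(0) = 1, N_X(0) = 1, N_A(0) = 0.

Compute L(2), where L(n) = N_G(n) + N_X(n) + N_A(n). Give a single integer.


Step 0: N_G=1, N_X=1, N_A=0, L=2
Step 1: N_G=3, N_X=1, N_A=1, L=5
Step 2: N_G=7, N_X=3, N_A=1, L=11

Answer: 11


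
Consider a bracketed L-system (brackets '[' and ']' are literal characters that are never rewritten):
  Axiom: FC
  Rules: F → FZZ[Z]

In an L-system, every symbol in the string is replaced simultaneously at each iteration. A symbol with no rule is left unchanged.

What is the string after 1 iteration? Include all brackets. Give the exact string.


Answer: FZZ[Z]C

Derivation:
Step 0: FC
Step 1: FZZ[Z]C


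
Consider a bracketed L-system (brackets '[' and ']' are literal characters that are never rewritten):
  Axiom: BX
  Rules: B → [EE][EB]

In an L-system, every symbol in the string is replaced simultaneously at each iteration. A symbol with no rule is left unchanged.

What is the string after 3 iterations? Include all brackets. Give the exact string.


Step 0: BX
Step 1: [EE][EB]X
Step 2: [EE][E[EE][EB]]X
Step 3: [EE][E[EE][E[EE][EB]]]X

Answer: [EE][E[EE][E[EE][EB]]]X


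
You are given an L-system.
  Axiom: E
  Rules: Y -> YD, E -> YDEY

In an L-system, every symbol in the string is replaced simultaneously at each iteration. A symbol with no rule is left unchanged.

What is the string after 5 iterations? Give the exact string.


Step 0: E
Step 1: YDEY
Step 2: YDDYDEYYD
Step 3: YDDDYDDYDEYYDYDD
Step 4: YDDDDYDDDYDDYDEYYDYDDYDDD
Step 5: YDDDDDYDDDDYDDDYDDYDEYYDYDDYDDDYDDDD

Answer: YDDDDDYDDDDYDDDYDDYDEYYDYDDYDDDYDDDD


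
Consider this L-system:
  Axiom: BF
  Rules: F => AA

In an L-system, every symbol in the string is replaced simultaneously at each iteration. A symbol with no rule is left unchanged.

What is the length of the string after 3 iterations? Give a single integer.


Answer: 3

Derivation:
Step 0: length = 2
Step 1: length = 3
Step 2: length = 3
Step 3: length = 3


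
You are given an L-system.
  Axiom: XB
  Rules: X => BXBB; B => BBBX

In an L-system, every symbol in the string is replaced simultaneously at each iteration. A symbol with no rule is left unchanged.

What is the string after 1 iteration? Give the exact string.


Answer: BXBBBBBX

Derivation:
Step 0: XB
Step 1: BXBBBBBX


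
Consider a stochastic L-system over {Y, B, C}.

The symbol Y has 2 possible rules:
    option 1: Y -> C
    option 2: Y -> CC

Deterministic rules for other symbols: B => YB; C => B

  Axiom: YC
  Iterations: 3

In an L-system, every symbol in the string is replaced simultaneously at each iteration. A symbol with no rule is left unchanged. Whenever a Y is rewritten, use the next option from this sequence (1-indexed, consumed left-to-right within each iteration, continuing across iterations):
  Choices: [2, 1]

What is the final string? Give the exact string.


Step 0: YC
Step 1: CCB  (used choices [2])
Step 2: BBYB  (used choices [])
Step 3: YBYBCYB  (used choices [1])

Answer: YBYBCYB


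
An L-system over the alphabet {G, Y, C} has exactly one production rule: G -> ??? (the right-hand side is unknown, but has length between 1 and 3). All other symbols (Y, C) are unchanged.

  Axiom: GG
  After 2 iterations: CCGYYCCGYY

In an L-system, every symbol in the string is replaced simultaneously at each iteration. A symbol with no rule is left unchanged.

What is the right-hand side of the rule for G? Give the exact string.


Trying G -> CGY:
  Step 0: GG
  Step 1: CGYCGY
  Step 2: CCGYYCCGYY
Matches the given result.

Answer: CGY


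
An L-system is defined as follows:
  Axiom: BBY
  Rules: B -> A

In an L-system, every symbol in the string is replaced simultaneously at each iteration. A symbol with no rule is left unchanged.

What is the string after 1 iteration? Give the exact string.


Step 0: BBY
Step 1: AAY

Answer: AAY


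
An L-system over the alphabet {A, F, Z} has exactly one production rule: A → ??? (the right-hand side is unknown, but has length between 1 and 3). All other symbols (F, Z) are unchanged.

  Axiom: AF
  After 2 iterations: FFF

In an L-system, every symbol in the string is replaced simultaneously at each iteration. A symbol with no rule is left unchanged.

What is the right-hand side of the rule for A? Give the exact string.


Answer: FF

Derivation:
Trying A → FF:
  Step 0: AF
  Step 1: FFF
  Step 2: FFF
Matches the given result.


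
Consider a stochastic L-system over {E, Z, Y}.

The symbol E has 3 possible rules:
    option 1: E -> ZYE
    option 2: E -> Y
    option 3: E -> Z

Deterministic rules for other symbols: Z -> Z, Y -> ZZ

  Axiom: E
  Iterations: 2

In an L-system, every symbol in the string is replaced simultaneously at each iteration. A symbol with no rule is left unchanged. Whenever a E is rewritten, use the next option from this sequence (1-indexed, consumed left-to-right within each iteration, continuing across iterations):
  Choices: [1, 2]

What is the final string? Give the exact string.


Answer: ZZZY

Derivation:
Step 0: E
Step 1: ZYE  (used choices [1])
Step 2: ZZZY  (used choices [2])


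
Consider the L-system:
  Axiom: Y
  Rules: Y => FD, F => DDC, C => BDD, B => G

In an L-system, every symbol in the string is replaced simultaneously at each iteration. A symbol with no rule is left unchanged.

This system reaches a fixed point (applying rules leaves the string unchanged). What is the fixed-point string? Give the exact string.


Step 0: Y
Step 1: FD
Step 2: DDCD
Step 3: DDBDDD
Step 4: DDGDDD
Step 5: DDGDDD  (unchanged — fixed point at step 4)

Answer: DDGDDD


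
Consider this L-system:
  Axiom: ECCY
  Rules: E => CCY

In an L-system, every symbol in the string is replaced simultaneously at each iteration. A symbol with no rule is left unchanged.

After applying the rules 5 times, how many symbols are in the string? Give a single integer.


Answer: 6

Derivation:
Step 0: length = 4
Step 1: length = 6
Step 2: length = 6
Step 3: length = 6
Step 4: length = 6
Step 5: length = 6


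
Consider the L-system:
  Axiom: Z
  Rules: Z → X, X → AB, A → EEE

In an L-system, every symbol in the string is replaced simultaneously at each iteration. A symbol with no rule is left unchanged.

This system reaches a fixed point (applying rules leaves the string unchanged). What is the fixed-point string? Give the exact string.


Step 0: Z
Step 1: X
Step 2: AB
Step 3: EEEB
Step 4: EEEB  (unchanged — fixed point at step 3)

Answer: EEEB


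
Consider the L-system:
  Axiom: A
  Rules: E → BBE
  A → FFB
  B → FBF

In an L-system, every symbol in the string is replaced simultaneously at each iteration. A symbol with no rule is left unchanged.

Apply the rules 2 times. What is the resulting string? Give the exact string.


Answer: FFFBF

Derivation:
Step 0: A
Step 1: FFB
Step 2: FFFBF


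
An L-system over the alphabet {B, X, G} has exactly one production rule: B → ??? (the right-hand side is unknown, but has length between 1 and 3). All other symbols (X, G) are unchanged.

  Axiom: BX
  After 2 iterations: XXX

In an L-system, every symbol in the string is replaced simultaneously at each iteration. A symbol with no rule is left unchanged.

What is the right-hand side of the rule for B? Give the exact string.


Answer: XX

Derivation:
Trying B → XX:
  Step 0: BX
  Step 1: XXX
  Step 2: XXX
Matches the given result.


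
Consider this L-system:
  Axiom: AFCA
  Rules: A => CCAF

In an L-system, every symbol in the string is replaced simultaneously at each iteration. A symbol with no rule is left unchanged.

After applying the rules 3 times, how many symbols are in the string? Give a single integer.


Answer: 22

Derivation:
Step 0: length = 4
Step 1: length = 10
Step 2: length = 16
Step 3: length = 22


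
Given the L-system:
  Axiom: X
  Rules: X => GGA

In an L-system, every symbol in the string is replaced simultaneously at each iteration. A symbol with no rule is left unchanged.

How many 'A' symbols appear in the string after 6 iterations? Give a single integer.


Answer: 1

Derivation:
Step 0: X  (0 'A')
Step 1: GGA  (1 'A')
Step 2: GGA  (1 'A')
Step 3: GGA  (1 'A')
Step 4: GGA  (1 'A')
Step 5: GGA  (1 'A')
Step 6: GGA  (1 'A')


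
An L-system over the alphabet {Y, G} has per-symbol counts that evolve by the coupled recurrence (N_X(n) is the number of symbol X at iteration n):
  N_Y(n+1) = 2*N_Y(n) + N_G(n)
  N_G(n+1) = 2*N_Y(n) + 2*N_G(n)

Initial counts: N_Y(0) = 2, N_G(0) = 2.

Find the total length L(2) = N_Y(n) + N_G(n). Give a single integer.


Answer: 48

Derivation:
Step 0: N_Y=2, N_G=2, L=4
Step 1: N_Y=6, N_G=8, L=14
Step 2: N_Y=20, N_G=28, L=48


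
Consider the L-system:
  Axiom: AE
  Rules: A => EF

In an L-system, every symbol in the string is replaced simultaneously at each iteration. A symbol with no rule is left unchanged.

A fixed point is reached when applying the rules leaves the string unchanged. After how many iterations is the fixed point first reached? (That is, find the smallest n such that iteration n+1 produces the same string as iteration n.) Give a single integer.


Step 0: AE
Step 1: EFE
Step 2: EFE  (unchanged — fixed point at step 1)

Answer: 1


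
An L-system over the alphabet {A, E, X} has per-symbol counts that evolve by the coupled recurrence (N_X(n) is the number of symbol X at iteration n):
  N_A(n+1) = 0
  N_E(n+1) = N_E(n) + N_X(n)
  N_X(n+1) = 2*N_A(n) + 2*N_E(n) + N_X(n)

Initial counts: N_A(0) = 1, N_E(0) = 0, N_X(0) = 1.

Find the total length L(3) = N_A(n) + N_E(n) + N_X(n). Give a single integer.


Answer: 22

Derivation:
Step 0: N_A=1, N_E=0, N_X=1, L=2
Step 1: N_A=0, N_E=1, N_X=3, L=4
Step 2: N_A=0, N_E=4, N_X=5, L=9
Step 3: N_A=0, N_E=9, N_X=13, L=22


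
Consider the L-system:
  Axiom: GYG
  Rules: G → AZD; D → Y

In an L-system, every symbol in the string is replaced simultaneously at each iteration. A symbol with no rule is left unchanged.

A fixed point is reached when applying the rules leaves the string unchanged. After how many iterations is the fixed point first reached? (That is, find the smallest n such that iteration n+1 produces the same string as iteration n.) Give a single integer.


Answer: 2

Derivation:
Step 0: GYG
Step 1: AZDYAZD
Step 2: AZYYAZY
Step 3: AZYYAZY  (unchanged — fixed point at step 2)


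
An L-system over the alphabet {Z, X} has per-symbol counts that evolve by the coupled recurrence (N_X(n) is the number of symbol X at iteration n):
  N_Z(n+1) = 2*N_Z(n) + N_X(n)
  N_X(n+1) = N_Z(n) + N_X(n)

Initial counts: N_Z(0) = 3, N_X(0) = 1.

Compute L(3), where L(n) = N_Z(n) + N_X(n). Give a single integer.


Step 0: N_Z=3, N_X=1, L=4
Step 1: N_Z=7, N_X=4, L=11
Step 2: N_Z=18, N_X=11, L=29
Step 3: N_Z=47, N_X=29, L=76

Answer: 76


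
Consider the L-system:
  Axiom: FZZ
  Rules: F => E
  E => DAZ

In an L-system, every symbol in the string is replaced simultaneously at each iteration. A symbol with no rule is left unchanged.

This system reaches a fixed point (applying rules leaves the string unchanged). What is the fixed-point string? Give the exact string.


Step 0: FZZ
Step 1: EZZ
Step 2: DAZZZ
Step 3: DAZZZ  (unchanged — fixed point at step 2)

Answer: DAZZZ


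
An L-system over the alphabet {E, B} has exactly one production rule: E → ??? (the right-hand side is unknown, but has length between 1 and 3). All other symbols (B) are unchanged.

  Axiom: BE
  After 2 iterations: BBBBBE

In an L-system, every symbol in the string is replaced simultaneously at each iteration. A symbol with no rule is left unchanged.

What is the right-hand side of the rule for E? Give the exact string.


Trying E → BBE:
  Step 0: BE
  Step 1: BBBE
  Step 2: BBBBBE
Matches the given result.

Answer: BBE


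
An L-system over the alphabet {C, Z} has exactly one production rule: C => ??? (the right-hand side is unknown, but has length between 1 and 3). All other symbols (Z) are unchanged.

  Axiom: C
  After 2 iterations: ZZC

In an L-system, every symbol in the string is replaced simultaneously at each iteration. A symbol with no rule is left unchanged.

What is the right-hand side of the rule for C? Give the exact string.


Answer: ZC

Derivation:
Trying C => ZC:
  Step 0: C
  Step 1: ZC
  Step 2: ZZC
Matches the given result.


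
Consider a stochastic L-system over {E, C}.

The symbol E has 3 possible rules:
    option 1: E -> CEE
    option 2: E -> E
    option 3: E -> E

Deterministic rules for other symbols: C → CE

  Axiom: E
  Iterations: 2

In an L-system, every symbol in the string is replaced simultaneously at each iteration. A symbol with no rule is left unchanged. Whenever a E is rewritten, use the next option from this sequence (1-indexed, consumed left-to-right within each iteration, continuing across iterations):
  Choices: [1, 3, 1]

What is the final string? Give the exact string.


Step 0: E
Step 1: CEE  (used choices [1])
Step 2: CEECEE  (used choices [3, 1])

Answer: CEECEE


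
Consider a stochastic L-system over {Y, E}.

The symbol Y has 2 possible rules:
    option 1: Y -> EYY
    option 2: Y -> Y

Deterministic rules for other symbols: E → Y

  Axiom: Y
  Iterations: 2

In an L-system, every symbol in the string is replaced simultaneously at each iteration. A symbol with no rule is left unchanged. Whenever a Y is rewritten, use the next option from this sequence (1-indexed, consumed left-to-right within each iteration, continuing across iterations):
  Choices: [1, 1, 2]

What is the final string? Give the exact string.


Step 0: Y
Step 1: EYY  (used choices [1])
Step 2: YEYYY  (used choices [1, 2])

Answer: YEYYY


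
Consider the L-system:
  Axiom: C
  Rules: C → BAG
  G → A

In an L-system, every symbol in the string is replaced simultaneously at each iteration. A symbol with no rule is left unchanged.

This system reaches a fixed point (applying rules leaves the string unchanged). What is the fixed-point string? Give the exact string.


Step 0: C
Step 1: BAG
Step 2: BAA
Step 3: BAA  (unchanged — fixed point at step 2)

Answer: BAA


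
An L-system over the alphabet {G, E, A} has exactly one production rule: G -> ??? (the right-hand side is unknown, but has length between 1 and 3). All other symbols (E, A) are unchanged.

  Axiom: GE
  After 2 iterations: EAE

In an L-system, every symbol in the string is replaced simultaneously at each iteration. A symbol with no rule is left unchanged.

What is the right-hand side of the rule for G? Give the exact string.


Trying G -> EA:
  Step 0: GE
  Step 1: EAE
  Step 2: EAE
Matches the given result.

Answer: EA


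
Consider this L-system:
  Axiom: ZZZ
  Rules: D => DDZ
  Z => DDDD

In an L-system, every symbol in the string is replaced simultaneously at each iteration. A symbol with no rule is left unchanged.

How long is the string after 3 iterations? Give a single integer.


Answer: 120

Derivation:
Step 0: length = 3
Step 1: length = 12
Step 2: length = 36
Step 3: length = 120


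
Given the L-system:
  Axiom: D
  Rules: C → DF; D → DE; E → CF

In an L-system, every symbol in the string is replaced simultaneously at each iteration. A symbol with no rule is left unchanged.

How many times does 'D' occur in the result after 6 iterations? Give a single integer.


Answer: 6

Derivation:
Step 0: D  (1 'D')
Step 1: DE  (1 'D')
Step 2: DECF  (1 'D')
Step 3: DECFDFF  (2 'D')
Step 4: DECFDFFDEFF  (3 'D')
Step 5: DECFDFFDEFFDECFFF  (4 'D')
Step 6: DECFDFFDEFFDECFFFDECFDFFFF  (6 'D')


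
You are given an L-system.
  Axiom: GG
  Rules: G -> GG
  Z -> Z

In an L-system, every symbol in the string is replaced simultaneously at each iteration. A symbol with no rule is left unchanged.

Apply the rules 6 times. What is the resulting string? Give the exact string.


Answer: GGGGGGGGGGGGGGGGGGGGGGGGGGGGGGGGGGGGGGGGGGGGGGGGGGGGGGGGGGGGGGGGGGGGGGGGGGGGGGGGGGGGGGGGGGGGGGGGGGGGGGGGGGGGGGGGGGGGGGGGGGGGGGGG

Derivation:
Step 0: GG
Step 1: GGGG
Step 2: GGGGGGGG
Step 3: GGGGGGGGGGGGGGGG
Step 4: GGGGGGGGGGGGGGGGGGGGGGGGGGGGGGGG
Step 5: GGGGGGGGGGGGGGGGGGGGGGGGGGGGGGGGGGGGGGGGGGGGGGGGGGGGGGGGGGGGGGGG
Step 6: GGGGGGGGGGGGGGGGGGGGGGGGGGGGGGGGGGGGGGGGGGGGGGGGGGGGGGGGGGGGGGGGGGGGGGGGGGGGGGGGGGGGGGGGGGGGGGGGGGGGGGGGGGGGGGGGGGGGGGGGGGGGGGGG


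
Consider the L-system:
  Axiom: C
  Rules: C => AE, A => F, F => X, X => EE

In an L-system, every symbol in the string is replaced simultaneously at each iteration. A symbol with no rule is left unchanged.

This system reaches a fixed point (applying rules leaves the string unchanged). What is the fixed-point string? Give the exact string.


Step 0: C
Step 1: AE
Step 2: FE
Step 3: XE
Step 4: EEE
Step 5: EEE  (unchanged — fixed point at step 4)

Answer: EEE


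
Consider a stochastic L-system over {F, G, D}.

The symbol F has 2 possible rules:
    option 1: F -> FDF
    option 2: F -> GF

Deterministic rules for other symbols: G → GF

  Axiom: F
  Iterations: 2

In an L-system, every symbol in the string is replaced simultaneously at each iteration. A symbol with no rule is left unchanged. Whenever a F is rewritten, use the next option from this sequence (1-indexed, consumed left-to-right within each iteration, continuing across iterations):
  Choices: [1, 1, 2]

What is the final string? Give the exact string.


Step 0: F
Step 1: FDF  (used choices [1])
Step 2: FDFDGF  (used choices [1, 2])

Answer: FDFDGF


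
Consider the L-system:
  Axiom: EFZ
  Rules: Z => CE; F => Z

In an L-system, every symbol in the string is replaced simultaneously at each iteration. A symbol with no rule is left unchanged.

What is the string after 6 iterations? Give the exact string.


Step 0: EFZ
Step 1: EZCE
Step 2: ECECE
Step 3: ECECE
Step 4: ECECE
Step 5: ECECE
Step 6: ECECE

Answer: ECECE


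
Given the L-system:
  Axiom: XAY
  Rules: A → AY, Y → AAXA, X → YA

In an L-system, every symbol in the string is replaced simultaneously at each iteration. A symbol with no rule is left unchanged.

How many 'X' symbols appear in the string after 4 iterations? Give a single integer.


Step 0: XAY  (1 'X')
Step 1: YAAYAAXA  (1 'X')
Step 2: AAXAAYAYAAXAAYAYYAAY  (2 'X')
Step 3: AYAYYAAYAYAAXAAYAAXAAYAYYAAYAYAAXAAYAAXAAAXAAYAYAAXA  (6 'X')
Step 4: AYAAXAAYAAXAAAXAAYAYAAXAAYAAXAAYAYYAAYAYAAXAAYAYYAAYAYAAXAAYAAXAAAXAAYAYAAXAAYAAXAAYAYYAAYAYAAXAAYAYYAAYAYAYYAAYAYAAXAAYAAXAAYAYYAAY  (14 'X')

Answer: 14


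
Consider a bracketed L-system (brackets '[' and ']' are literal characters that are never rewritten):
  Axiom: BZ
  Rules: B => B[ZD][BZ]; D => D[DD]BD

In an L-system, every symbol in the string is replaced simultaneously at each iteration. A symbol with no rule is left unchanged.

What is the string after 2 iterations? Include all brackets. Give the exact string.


Step 0: BZ
Step 1: B[ZD][BZ]Z
Step 2: B[ZD][BZ][ZD[DD]BD][B[ZD][BZ]Z]Z

Answer: B[ZD][BZ][ZD[DD]BD][B[ZD][BZ]Z]Z


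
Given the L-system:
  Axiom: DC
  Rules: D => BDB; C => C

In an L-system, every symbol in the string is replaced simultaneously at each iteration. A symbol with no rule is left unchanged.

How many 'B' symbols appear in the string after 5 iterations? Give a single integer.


Step 0: DC  (0 'B')
Step 1: BDBC  (2 'B')
Step 2: BBDBBC  (4 'B')
Step 3: BBBDBBBC  (6 'B')
Step 4: BBBBDBBBBC  (8 'B')
Step 5: BBBBBDBBBBBC  (10 'B')

Answer: 10


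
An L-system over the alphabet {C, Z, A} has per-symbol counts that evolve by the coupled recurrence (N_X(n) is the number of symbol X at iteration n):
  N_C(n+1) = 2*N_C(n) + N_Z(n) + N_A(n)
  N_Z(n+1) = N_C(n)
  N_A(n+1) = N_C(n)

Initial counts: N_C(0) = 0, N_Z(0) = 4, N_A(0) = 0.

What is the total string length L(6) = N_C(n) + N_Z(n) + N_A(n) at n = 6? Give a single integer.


Answer: 832

Derivation:
Step 0: N_C=0, N_Z=4, N_A=0, L=4
Step 1: N_C=4, N_Z=0, N_A=0, L=4
Step 2: N_C=8, N_Z=4, N_A=4, L=16
Step 3: N_C=24, N_Z=8, N_A=8, L=40
Step 4: N_C=64, N_Z=24, N_A=24, L=112
Step 5: N_C=176, N_Z=64, N_A=64, L=304
Step 6: N_C=480, N_Z=176, N_A=176, L=832


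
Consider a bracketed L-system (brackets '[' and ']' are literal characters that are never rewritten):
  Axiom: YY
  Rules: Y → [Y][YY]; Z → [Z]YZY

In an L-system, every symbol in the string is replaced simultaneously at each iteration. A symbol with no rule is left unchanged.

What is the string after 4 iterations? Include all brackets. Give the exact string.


Answer: [[[[Y][YY]][[Y][YY][Y][YY]]][[[Y][YY]][[Y][YY][Y][YY]][[Y][YY]][[Y][YY][Y][YY]]]][[[[Y][YY]][[Y][YY][Y][YY]]][[[Y][YY]][[Y][YY][Y][YY]][[Y][YY]][[Y][YY][Y][YY]]][[[Y][YY]][[Y][YY][Y][YY]]][[[Y][YY]][[Y][YY][Y][YY]][[Y][YY]][[Y][YY][Y][YY]]]][[[[Y][YY]][[Y][YY][Y][YY]]][[[Y][YY]][[Y][YY][Y][YY]][[Y][YY]][[Y][YY][Y][YY]]]][[[[Y][YY]][[Y][YY][Y][YY]]][[[Y][YY]][[Y][YY][Y][YY]][[Y][YY]][[Y][YY][Y][YY]]][[[Y][YY]][[Y][YY][Y][YY]]][[[Y][YY]][[Y][YY][Y][YY]][[Y][YY]][[Y][YY][Y][YY]]]]

Derivation:
Step 0: YY
Step 1: [Y][YY][Y][YY]
Step 2: [[Y][YY]][[Y][YY][Y][YY]][[Y][YY]][[Y][YY][Y][YY]]
Step 3: [[[Y][YY]][[Y][YY][Y][YY]]][[[Y][YY]][[Y][YY][Y][YY]][[Y][YY]][[Y][YY][Y][YY]]][[[Y][YY]][[Y][YY][Y][YY]]][[[Y][YY]][[Y][YY][Y][YY]][[Y][YY]][[Y][YY][Y][YY]]]
Step 4: [[[[Y][YY]][[Y][YY][Y][YY]]][[[Y][YY]][[Y][YY][Y][YY]][[Y][YY]][[Y][YY][Y][YY]]]][[[[Y][YY]][[Y][YY][Y][YY]]][[[Y][YY]][[Y][YY][Y][YY]][[Y][YY]][[Y][YY][Y][YY]]][[[Y][YY]][[Y][YY][Y][YY]]][[[Y][YY]][[Y][YY][Y][YY]][[Y][YY]][[Y][YY][Y][YY]]]][[[[Y][YY]][[Y][YY][Y][YY]]][[[Y][YY]][[Y][YY][Y][YY]][[Y][YY]][[Y][YY][Y][YY]]]][[[[Y][YY]][[Y][YY][Y][YY]]][[[Y][YY]][[Y][YY][Y][YY]][[Y][YY]][[Y][YY][Y][YY]]][[[Y][YY]][[Y][YY][Y][YY]]][[[Y][YY]][[Y][YY][Y][YY]][[Y][YY]][[Y][YY][Y][YY]]]]


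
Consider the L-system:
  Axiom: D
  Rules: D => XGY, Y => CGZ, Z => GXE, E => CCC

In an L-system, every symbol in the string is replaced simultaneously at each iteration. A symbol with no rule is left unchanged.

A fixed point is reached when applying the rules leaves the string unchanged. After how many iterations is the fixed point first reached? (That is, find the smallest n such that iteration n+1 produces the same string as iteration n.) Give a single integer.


Step 0: D
Step 1: XGY
Step 2: XGCGZ
Step 3: XGCGGXE
Step 4: XGCGGXCCC
Step 5: XGCGGXCCC  (unchanged — fixed point at step 4)

Answer: 4


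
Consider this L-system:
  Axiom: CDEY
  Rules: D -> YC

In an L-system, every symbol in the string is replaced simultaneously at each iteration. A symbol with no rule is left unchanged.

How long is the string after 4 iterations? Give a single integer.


Answer: 5

Derivation:
Step 0: length = 4
Step 1: length = 5
Step 2: length = 5
Step 3: length = 5
Step 4: length = 5


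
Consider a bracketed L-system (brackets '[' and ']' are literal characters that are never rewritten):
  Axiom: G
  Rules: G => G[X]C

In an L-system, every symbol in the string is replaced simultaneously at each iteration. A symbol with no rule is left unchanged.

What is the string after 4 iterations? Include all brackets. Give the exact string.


Step 0: G
Step 1: G[X]C
Step 2: G[X]C[X]C
Step 3: G[X]C[X]C[X]C
Step 4: G[X]C[X]C[X]C[X]C

Answer: G[X]C[X]C[X]C[X]C


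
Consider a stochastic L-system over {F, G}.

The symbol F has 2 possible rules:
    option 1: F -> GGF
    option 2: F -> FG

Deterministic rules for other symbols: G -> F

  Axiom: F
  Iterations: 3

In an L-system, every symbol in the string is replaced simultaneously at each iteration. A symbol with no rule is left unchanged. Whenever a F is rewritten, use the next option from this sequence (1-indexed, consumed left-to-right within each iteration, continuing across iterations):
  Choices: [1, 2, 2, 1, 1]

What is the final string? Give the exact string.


Step 0: F
Step 1: GGF  (used choices [1])
Step 2: FFFG  (used choices [2])
Step 3: FGGGFGGFF  (used choices [2, 1, 1])

Answer: FGGGFGGFF


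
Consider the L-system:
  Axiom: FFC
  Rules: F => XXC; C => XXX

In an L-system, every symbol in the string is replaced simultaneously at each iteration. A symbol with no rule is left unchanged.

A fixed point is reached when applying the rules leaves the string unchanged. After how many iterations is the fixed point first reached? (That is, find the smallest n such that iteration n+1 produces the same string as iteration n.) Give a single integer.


Answer: 2

Derivation:
Step 0: FFC
Step 1: XXCXXCXXX
Step 2: XXXXXXXXXXXXX
Step 3: XXXXXXXXXXXXX  (unchanged — fixed point at step 2)


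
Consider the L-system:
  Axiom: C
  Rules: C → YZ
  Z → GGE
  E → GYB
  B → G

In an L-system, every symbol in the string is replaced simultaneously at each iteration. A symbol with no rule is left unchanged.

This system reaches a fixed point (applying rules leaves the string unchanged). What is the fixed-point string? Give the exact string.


Answer: YGGGYG

Derivation:
Step 0: C
Step 1: YZ
Step 2: YGGE
Step 3: YGGGYB
Step 4: YGGGYG
Step 5: YGGGYG  (unchanged — fixed point at step 4)


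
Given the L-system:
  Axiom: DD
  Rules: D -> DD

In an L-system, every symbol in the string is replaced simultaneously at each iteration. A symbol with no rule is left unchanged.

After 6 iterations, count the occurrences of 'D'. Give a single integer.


Answer: 128

Derivation:
Step 0: DD  (2 'D')
Step 1: DDDD  (4 'D')
Step 2: DDDDDDDD  (8 'D')
Step 3: DDDDDDDDDDDDDDDD  (16 'D')
Step 4: DDDDDDDDDDDDDDDDDDDDDDDDDDDDDDDD  (32 'D')
Step 5: DDDDDDDDDDDDDDDDDDDDDDDDDDDDDDDDDDDDDDDDDDDDDDDDDDDDDDDDDDDDDDDD  (64 'D')
Step 6: DDDDDDDDDDDDDDDDDDDDDDDDDDDDDDDDDDDDDDDDDDDDDDDDDDDDDDDDDDDDDDDDDDDDDDDDDDDDDDDDDDDDDDDDDDDDDDDDDDDDDDDDDDDDDDDDDDDDDDDDDDDDDDDD  (128 'D')


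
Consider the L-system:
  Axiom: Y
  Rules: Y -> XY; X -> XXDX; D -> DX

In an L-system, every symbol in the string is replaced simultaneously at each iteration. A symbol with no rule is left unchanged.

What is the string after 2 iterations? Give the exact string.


Answer: XXDXXY

Derivation:
Step 0: Y
Step 1: XY
Step 2: XXDXXY


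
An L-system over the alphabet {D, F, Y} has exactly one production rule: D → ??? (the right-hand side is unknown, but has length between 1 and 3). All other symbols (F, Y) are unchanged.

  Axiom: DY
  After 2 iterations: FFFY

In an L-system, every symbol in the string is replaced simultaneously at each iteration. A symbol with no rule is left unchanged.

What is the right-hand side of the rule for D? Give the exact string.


Answer: FFF

Derivation:
Trying D → FFF:
  Step 0: DY
  Step 1: FFFY
  Step 2: FFFY
Matches the given result.


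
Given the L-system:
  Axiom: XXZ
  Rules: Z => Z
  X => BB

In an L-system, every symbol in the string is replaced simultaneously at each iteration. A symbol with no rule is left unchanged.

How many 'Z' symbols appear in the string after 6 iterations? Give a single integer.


Step 0: XXZ  (1 'Z')
Step 1: BBBBZ  (1 'Z')
Step 2: BBBBZ  (1 'Z')
Step 3: BBBBZ  (1 'Z')
Step 4: BBBBZ  (1 'Z')
Step 5: BBBBZ  (1 'Z')
Step 6: BBBBZ  (1 'Z')

Answer: 1


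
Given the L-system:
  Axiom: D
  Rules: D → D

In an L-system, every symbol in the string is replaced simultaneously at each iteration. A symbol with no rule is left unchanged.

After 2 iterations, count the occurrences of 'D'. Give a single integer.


Answer: 1

Derivation:
Step 0: D  (1 'D')
Step 1: D  (1 'D')
Step 2: D  (1 'D')


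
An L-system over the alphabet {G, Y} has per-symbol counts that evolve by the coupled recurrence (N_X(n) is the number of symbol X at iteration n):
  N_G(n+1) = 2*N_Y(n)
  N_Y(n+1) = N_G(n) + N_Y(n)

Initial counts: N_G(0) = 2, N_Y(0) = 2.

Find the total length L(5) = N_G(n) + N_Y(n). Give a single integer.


Step 0: N_G=2, N_Y=2, L=4
Step 1: N_G=4, N_Y=4, L=8
Step 2: N_G=8, N_Y=8, L=16
Step 3: N_G=16, N_Y=16, L=32
Step 4: N_G=32, N_Y=32, L=64
Step 5: N_G=64, N_Y=64, L=128

Answer: 128


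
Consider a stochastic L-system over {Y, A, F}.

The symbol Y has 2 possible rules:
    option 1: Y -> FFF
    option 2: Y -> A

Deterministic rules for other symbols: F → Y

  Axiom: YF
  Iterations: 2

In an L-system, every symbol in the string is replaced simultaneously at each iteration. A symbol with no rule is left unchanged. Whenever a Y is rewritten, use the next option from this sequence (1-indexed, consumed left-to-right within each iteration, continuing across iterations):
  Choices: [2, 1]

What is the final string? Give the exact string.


Answer: AFFF

Derivation:
Step 0: YF
Step 1: AY  (used choices [2])
Step 2: AFFF  (used choices [1])


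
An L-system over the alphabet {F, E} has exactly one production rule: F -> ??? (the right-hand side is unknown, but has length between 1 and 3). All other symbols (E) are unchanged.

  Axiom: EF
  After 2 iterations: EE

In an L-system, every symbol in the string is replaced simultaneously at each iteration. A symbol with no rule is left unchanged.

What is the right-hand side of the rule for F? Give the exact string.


Trying F -> E:
  Step 0: EF
  Step 1: EE
  Step 2: EE
Matches the given result.

Answer: E
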